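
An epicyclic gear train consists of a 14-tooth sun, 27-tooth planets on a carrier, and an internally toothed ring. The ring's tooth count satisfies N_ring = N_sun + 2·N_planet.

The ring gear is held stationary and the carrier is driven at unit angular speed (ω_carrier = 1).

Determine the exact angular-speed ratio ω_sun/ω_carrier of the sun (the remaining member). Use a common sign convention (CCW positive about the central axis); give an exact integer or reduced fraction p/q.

N_ring = 14 + 2·27 = 68
14(ω_s−ω_c) = −68(ω_r−ω_c),  ω_r=0, ω_c=1
ω_s = 1 − (68/14)(0−1) = 41/7
ω_s/ω_c = 41/7

41/7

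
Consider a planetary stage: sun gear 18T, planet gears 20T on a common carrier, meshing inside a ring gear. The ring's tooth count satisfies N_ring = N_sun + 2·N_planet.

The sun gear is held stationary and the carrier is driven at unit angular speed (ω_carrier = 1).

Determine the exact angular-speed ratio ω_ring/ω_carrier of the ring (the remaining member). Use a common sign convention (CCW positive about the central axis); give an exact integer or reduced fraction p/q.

N_ring = 18 + 2·20 = 58
18(ω_s−ω_c) = −58(ω_r−ω_c),  ω_s=0, ω_c=1
ω_r = 1 − (18/58)(0−1) = 38/29
ω_r/ω_c = 38/29

38/29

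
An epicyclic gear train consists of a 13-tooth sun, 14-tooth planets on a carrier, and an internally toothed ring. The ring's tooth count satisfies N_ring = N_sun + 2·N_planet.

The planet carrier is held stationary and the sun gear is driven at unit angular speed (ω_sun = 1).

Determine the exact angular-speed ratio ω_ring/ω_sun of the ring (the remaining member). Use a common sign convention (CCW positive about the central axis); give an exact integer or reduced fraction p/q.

-13/41

N_ring = 13 + 2·14 = 41
13(ω_s−ω_c) = −41(ω_r−ω_c),  ω_c=0, ω_s=1
ω_r = 0 − (13/41)(1−0) = -13/41
ω_r/ω_s = -13/41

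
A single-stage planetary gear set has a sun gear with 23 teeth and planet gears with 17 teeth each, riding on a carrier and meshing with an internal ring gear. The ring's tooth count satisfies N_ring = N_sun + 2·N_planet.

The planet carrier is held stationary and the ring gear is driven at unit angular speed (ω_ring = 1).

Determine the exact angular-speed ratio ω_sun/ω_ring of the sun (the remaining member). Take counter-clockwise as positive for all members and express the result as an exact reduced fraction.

-57/23

N_ring = 23 + 2·17 = 57
23(ω_s−ω_c) = −57(ω_r−ω_c),  ω_c=0, ω_r=1
ω_s = 0 − (57/23)(1−0) = -57/23
ω_s/ω_r = -57/23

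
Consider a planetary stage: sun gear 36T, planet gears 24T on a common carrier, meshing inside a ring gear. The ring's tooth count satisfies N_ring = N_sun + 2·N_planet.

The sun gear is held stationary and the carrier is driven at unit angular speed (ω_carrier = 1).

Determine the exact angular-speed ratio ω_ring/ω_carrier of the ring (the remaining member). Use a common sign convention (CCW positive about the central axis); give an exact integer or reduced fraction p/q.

N_ring = 36 + 2·24 = 84
36(ω_s−ω_c) = −84(ω_r−ω_c),  ω_s=0, ω_c=1
ω_r = 1 − (36/84)(0−1) = 10/7
ω_r/ω_c = 10/7

10/7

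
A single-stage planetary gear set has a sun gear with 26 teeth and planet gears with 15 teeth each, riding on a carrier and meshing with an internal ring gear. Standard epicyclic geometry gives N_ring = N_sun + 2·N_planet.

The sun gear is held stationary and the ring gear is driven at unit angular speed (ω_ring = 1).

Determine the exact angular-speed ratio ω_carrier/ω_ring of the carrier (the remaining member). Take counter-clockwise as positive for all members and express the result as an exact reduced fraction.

28/41

N_ring = 26 + 2·15 = 56
26(ω_s−ω_c) = −56(ω_r−ω_c),  ω_s=0, ω_r=1
26(0−ω_c) = −56(1−ω_c)  ⇒  82ω_c = 56  ⇒  ω_c = 28/41
ω_c/ω_r = 28/41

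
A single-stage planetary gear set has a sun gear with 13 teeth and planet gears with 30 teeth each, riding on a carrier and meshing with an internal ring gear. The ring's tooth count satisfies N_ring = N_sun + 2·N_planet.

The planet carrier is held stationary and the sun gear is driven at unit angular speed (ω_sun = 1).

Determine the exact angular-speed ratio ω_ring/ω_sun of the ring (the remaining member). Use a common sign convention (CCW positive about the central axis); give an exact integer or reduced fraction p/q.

N_ring = 13 + 2·30 = 73
13(ω_s−ω_c) = −73(ω_r−ω_c),  ω_c=0, ω_s=1
ω_r = 0 − (13/73)(1−0) = -13/73
ω_r/ω_s = -13/73

-13/73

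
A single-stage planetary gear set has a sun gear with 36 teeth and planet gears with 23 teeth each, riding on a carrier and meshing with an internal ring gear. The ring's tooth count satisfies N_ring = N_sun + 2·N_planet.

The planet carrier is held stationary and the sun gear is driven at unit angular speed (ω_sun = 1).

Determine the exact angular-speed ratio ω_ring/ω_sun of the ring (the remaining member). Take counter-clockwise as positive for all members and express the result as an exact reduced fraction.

N_ring = 36 + 2·23 = 82
36(ω_s−ω_c) = −82(ω_r−ω_c),  ω_c=0, ω_s=1
ω_r = 0 − (36/82)(1−0) = -18/41
ω_r/ω_s = -18/41

-18/41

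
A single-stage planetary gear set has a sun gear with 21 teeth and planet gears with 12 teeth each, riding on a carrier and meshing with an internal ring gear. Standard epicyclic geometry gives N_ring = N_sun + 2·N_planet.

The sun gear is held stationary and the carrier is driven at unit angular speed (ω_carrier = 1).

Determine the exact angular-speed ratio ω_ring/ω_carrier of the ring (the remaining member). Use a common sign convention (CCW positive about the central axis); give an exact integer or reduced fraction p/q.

N_ring = 21 + 2·12 = 45
21(ω_s−ω_c) = −45(ω_r−ω_c),  ω_s=0, ω_c=1
ω_r = 1 − (21/45)(0−1) = 22/15
ω_r/ω_c = 22/15

22/15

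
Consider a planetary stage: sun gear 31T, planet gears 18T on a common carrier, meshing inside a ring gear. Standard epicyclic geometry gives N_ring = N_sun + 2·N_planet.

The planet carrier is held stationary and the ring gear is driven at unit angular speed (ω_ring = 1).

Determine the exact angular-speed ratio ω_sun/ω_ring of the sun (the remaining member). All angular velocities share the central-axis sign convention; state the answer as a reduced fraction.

N_ring = 31 + 2·18 = 67
31(ω_s−ω_c) = −67(ω_r−ω_c),  ω_c=0, ω_r=1
ω_s = 0 − (67/31)(1−0) = -67/31
ω_s/ω_r = -67/31

-67/31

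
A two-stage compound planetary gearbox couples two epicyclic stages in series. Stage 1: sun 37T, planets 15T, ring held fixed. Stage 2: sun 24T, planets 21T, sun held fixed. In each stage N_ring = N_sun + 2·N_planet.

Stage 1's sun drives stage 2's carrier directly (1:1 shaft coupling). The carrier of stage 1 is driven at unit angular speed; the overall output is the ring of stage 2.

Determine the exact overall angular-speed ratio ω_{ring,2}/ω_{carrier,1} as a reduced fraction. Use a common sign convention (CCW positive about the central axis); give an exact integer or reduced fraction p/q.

1560/407

Stage 1: N_ring = 37 + 2·15 = 67
Stage 1: 37(ω_s−ω_c) = −67(ω_r−ω_c),  ω_r=0, ω_c=1
Stage 1: ω_s = 1 − (67/37)(0−1) = 104/37
  ⇒ ω_s¹/ω_c¹ = 104/37
Stage 2: N_ring = 24 + 2·21 = 66
Stage 2: 24(ω_s−ω_c) = −66(ω_r−ω_c),  ω_s=0, ω_c=1
Stage 2: ω_r = 1 − (24/66)(0−1) = 15/11
  ⇒ ω_r²/ω_c² = 15/11
Coupling ω_c² = ω_s¹ ⇒ overall = 104/37 × 15/11 = 1560/407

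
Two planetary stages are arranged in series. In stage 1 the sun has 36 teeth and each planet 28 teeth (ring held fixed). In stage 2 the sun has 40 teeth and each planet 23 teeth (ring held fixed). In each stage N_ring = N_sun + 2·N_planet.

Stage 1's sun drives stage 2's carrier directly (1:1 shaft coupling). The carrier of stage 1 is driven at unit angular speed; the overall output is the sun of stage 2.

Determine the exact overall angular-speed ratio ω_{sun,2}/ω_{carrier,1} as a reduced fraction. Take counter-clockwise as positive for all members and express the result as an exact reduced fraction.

Stage 1: N_ring = 36 + 2·28 = 92
Stage 1: 36(ω_s−ω_c) = −92(ω_r−ω_c),  ω_r=0, ω_c=1
Stage 1: ω_s = 1 − (92/36)(0−1) = 32/9
  ⇒ ω_s¹/ω_c¹ = 32/9
Stage 2: N_ring = 40 + 2·23 = 86
Stage 2: 40(ω_s−ω_c) = −86(ω_r−ω_c),  ω_r=0, ω_c=1
Stage 2: ω_s = 1 − (86/40)(0−1) = 63/20
  ⇒ ω_s²/ω_c² = 63/20
Coupling ω_c² = ω_s¹ ⇒ overall = 32/9 × 63/20 = 56/5

56/5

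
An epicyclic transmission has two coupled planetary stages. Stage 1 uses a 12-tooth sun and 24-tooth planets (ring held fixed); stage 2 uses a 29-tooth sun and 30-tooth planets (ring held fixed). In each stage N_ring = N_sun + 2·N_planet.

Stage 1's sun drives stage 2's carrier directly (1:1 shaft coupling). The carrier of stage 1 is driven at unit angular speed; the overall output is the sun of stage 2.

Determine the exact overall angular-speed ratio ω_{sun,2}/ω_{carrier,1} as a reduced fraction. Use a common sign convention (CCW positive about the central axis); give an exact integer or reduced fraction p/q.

Stage 1: N_ring = 12 + 2·24 = 60
Stage 1: 12(ω_s−ω_c) = −60(ω_r−ω_c),  ω_r=0, ω_c=1
Stage 1: ω_s = 1 − (60/12)(0−1) = 6
  ⇒ ω_s¹/ω_c¹ = 6
Stage 2: N_ring = 29 + 2·30 = 89
Stage 2: 29(ω_s−ω_c) = −89(ω_r−ω_c),  ω_r=0, ω_c=1
Stage 2: ω_s = 1 − (89/29)(0−1) = 118/29
  ⇒ ω_s²/ω_c² = 118/29
Coupling ω_c² = ω_s¹ ⇒ overall = 6 × 118/29 = 708/29

708/29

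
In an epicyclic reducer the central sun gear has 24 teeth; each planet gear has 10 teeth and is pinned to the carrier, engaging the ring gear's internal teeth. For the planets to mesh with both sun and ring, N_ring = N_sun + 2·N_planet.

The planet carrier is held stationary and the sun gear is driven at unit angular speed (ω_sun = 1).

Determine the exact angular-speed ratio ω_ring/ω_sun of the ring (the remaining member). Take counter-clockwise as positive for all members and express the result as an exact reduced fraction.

-6/11

N_ring = 24 + 2·10 = 44
24(ω_s−ω_c) = −44(ω_r−ω_c),  ω_c=0, ω_s=1
ω_r = 0 − (24/44)(1−0) = -6/11
ω_r/ω_s = -6/11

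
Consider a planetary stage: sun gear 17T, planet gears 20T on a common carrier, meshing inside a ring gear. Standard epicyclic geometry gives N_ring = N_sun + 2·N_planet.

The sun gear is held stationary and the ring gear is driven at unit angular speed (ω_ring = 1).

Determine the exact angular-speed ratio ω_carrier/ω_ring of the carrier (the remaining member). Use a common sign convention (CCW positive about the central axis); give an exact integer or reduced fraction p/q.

57/74

N_ring = 17 + 2·20 = 57
17(ω_s−ω_c) = −57(ω_r−ω_c),  ω_s=0, ω_r=1
17(0−ω_c) = −57(1−ω_c)  ⇒  74ω_c = 57  ⇒  ω_c = 57/74
ω_c/ω_r = 57/74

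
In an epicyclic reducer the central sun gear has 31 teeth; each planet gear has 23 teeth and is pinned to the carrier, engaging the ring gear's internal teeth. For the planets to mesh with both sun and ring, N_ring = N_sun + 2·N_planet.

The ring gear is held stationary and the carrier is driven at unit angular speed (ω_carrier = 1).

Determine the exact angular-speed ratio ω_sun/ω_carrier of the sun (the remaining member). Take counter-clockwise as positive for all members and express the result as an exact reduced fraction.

N_ring = 31 + 2·23 = 77
31(ω_s−ω_c) = −77(ω_r−ω_c),  ω_r=0, ω_c=1
ω_s = 1 − (77/31)(0−1) = 108/31
ω_s/ω_c = 108/31

108/31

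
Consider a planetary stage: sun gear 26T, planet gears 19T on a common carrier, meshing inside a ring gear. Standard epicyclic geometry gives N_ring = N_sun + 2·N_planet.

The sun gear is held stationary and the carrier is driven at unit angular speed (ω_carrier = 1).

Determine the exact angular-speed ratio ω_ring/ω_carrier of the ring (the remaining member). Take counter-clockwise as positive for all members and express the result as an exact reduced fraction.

45/32

N_ring = 26 + 2·19 = 64
26(ω_s−ω_c) = −64(ω_r−ω_c),  ω_s=0, ω_c=1
ω_r = 1 − (26/64)(0−1) = 45/32
ω_r/ω_c = 45/32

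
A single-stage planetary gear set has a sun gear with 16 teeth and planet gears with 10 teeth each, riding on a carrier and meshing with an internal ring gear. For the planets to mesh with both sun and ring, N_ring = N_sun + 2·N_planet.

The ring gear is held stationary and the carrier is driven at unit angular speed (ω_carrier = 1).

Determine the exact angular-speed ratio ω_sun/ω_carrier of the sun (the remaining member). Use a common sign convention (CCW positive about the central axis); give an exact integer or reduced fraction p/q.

13/4

N_ring = 16 + 2·10 = 36
16(ω_s−ω_c) = −36(ω_r−ω_c),  ω_r=0, ω_c=1
ω_s = 1 − (36/16)(0−1) = 13/4
ω_s/ω_c = 13/4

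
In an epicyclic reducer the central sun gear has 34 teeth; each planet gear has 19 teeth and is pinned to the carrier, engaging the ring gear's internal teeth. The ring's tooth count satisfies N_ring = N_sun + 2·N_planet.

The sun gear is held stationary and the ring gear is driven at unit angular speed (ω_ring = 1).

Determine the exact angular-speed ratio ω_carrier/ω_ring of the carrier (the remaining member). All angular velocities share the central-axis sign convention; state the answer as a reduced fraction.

N_ring = 34 + 2·19 = 72
34(ω_s−ω_c) = −72(ω_r−ω_c),  ω_s=0, ω_r=1
34(0−ω_c) = −72(1−ω_c)  ⇒  106ω_c = 72  ⇒  ω_c = 36/53
ω_c/ω_r = 36/53

36/53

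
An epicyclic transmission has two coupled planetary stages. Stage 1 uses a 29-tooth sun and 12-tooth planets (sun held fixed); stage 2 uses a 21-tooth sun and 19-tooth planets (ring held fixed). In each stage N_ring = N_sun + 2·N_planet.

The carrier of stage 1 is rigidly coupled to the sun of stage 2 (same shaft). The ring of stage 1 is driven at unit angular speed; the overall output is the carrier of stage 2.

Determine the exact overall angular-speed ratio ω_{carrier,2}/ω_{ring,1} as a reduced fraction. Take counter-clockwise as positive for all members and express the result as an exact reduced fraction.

1113/6560

Stage 1: N_ring = 29 + 2·12 = 53
Stage 1: 29(ω_s−ω_c) = −53(ω_r−ω_c),  ω_s=0, ω_r=1
Stage 1: 29(0−ω_c) = −53(1−ω_c)  ⇒  82ω_c = 53  ⇒  ω_c = 53/82
  ⇒ ω_c¹/ω_r¹ = 53/82
Stage 2: N_ring = 21 + 2·19 = 59
Stage 2: 21(ω_s−ω_c) = −59(ω_r−ω_c),  ω_r=0, ω_s=1
Stage 2: 21(1−ω_c) = −59(0−ω_c)  ⇒  80ω_c = 21  ⇒  ω_c = 21/80
  ⇒ ω_c²/ω_s² = 21/80
Coupling ω_s² = ω_c¹ ⇒ overall = 53/82 × 21/80 = 1113/6560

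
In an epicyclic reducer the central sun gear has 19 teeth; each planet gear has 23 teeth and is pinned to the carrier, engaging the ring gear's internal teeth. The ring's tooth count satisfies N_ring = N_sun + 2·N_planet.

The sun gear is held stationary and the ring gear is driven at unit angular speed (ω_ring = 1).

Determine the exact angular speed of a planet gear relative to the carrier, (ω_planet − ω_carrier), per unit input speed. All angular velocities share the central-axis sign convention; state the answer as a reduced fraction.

N_ring = 19 + 2·23 = 65
19(ω_s−ω_c) = −65(ω_r−ω_c),  ω_s=0, ω_r=1
19(0−ω_c) = −65(1−ω_c)  ⇒  84ω_c = 65  ⇒  ω_c = 65/84
sun–planet: 19·(0−65/84) = −23·(ω_p−ω_c)  ⇒  ω_p−ω_c = −(19/23)·(-65/84) = 1235/1932

1235/1932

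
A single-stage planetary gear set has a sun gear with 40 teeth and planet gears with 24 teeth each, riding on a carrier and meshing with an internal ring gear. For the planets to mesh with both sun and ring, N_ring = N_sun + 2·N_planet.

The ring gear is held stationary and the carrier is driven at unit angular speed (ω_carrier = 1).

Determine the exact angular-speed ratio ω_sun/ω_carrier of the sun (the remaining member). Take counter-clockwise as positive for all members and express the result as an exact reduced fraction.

16/5

N_ring = 40 + 2·24 = 88
40(ω_s−ω_c) = −88(ω_r−ω_c),  ω_r=0, ω_c=1
ω_s = 1 − (88/40)(0−1) = 16/5
ω_s/ω_c = 16/5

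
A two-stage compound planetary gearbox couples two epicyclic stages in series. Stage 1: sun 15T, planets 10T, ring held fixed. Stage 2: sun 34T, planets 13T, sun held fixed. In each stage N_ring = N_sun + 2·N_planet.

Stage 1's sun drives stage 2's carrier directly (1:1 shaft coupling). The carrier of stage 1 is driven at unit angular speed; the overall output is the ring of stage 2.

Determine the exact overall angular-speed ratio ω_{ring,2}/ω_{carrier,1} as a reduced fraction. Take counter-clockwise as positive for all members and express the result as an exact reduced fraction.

47/9

Stage 1: N_ring = 15 + 2·10 = 35
Stage 1: 15(ω_s−ω_c) = −35(ω_r−ω_c),  ω_r=0, ω_c=1
Stage 1: ω_s = 1 − (35/15)(0−1) = 10/3
  ⇒ ω_s¹/ω_c¹ = 10/3
Stage 2: N_ring = 34 + 2·13 = 60
Stage 2: 34(ω_s−ω_c) = −60(ω_r−ω_c),  ω_s=0, ω_c=1
Stage 2: ω_r = 1 − (34/60)(0−1) = 47/30
  ⇒ ω_r²/ω_c² = 47/30
Coupling ω_c² = ω_s¹ ⇒ overall = 10/3 × 47/30 = 47/9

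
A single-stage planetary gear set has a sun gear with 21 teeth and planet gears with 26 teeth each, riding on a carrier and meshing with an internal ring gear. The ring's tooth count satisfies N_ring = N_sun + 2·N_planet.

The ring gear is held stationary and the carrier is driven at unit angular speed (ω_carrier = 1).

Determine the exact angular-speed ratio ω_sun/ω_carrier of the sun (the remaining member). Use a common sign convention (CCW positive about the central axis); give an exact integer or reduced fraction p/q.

N_ring = 21 + 2·26 = 73
21(ω_s−ω_c) = −73(ω_r−ω_c),  ω_r=0, ω_c=1
ω_s = 1 − (73/21)(0−1) = 94/21
ω_s/ω_c = 94/21

94/21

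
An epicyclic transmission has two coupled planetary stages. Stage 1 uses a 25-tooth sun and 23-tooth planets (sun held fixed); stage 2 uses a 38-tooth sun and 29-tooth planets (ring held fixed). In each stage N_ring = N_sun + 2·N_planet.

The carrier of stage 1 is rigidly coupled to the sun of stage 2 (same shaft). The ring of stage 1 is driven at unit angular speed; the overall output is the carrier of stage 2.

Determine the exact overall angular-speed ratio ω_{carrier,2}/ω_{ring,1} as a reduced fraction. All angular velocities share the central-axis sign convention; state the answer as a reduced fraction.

Stage 1: N_ring = 25 + 2·23 = 71
Stage 1: 25(ω_s−ω_c) = −71(ω_r−ω_c),  ω_s=0, ω_r=1
Stage 1: 25(0−ω_c) = −71(1−ω_c)  ⇒  96ω_c = 71  ⇒  ω_c = 71/96
  ⇒ ω_c¹/ω_r¹ = 71/96
Stage 2: N_ring = 38 + 2·29 = 96
Stage 2: 38(ω_s−ω_c) = −96(ω_r−ω_c),  ω_r=0, ω_s=1
Stage 2: 38(1−ω_c) = −96(0−ω_c)  ⇒  134ω_c = 38  ⇒  ω_c = 19/67
  ⇒ ω_c²/ω_s² = 19/67
Coupling ω_s² = ω_c¹ ⇒ overall = 71/96 × 19/67 = 1349/6432

1349/6432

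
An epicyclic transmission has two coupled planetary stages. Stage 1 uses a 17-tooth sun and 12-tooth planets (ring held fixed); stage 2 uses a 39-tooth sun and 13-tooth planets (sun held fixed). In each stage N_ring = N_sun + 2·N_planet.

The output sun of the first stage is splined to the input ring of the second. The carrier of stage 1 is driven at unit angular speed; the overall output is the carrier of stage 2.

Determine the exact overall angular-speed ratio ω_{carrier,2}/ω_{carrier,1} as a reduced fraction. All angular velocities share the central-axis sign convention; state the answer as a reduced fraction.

Stage 1: N_ring = 17 + 2·12 = 41
Stage 1: 17(ω_s−ω_c) = −41(ω_r−ω_c),  ω_r=0, ω_c=1
Stage 1: ω_s = 1 − (41/17)(0−1) = 58/17
  ⇒ ω_s¹/ω_c¹ = 58/17
Stage 2: N_ring = 39 + 2·13 = 65
Stage 2: 39(ω_s−ω_c) = −65(ω_r−ω_c),  ω_s=0, ω_r=1
Stage 2: 39(0−ω_c) = −65(1−ω_c)  ⇒  104ω_c = 65  ⇒  ω_c = 5/8
  ⇒ ω_c²/ω_r² = 5/8
Coupling ω_r² = ω_s¹ ⇒ overall = 58/17 × 5/8 = 145/68

145/68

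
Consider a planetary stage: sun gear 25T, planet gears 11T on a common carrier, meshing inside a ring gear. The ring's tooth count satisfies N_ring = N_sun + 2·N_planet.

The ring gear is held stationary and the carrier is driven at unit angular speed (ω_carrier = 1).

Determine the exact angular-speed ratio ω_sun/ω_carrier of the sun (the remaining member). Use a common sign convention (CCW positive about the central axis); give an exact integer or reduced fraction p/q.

72/25

N_ring = 25 + 2·11 = 47
25(ω_s−ω_c) = −47(ω_r−ω_c),  ω_r=0, ω_c=1
ω_s = 1 − (47/25)(0−1) = 72/25
ω_s/ω_c = 72/25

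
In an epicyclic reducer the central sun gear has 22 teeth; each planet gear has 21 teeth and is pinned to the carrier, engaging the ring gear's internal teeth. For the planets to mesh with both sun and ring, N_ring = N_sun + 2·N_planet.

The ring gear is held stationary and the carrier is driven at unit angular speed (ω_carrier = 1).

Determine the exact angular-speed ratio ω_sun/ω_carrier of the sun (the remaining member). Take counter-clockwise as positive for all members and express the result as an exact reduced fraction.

N_ring = 22 + 2·21 = 64
22(ω_s−ω_c) = −64(ω_r−ω_c),  ω_r=0, ω_c=1
ω_s = 1 − (64/22)(0−1) = 43/11
ω_s/ω_c = 43/11

43/11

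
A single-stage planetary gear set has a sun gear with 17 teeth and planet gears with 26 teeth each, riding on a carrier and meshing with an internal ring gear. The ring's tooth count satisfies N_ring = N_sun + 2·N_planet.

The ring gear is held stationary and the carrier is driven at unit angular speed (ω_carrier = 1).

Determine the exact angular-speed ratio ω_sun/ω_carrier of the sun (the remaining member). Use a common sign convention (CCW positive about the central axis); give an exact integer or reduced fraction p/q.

86/17

N_ring = 17 + 2·26 = 69
17(ω_s−ω_c) = −69(ω_r−ω_c),  ω_r=0, ω_c=1
ω_s = 1 − (69/17)(0−1) = 86/17
ω_s/ω_c = 86/17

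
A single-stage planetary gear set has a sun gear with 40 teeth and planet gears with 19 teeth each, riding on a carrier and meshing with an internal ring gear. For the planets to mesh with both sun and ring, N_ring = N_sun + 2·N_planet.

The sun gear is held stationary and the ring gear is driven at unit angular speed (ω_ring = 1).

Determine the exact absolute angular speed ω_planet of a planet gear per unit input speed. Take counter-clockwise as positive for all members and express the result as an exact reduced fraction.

39/19

N_ring = 40 + 2·19 = 78
40(ω_s−ω_c) = −78(ω_r−ω_c),  ω_s=0, ω_r=1
40(0−ω_c) = −78(1−ω_c)  ⇒  118ω_c = 78  ⇒  ω_c = 39/59
sun–planet: 40·(0−39/59) = −19·(ω_p−ω_c)  ⇒  ω_p−ω_c = −(40/19)·(-39/59) = 1560/1121
ω_p = 39/59 + 1560/1121 = 39/19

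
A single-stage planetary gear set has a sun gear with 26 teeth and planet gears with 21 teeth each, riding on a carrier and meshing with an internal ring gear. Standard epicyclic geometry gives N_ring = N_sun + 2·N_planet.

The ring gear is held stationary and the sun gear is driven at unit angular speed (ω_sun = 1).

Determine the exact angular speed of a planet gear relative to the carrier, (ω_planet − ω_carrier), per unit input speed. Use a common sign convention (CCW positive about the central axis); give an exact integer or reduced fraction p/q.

-884/987

N_ring = 26 + 2·21 = 68
26(ω_s−ω_c) = −68(ω_r−ω_c),  ω_r=0, ω_s=1
26(1−ω_c) = −68(0−ω_c)  ⇒  94ω_c = 26  ⇒  ω_c = 13/47
sun–planet: 26·(1−13/47) = −21·(ω_p−ω_c)  ⇒  ω_p−ω_c = −(26/21)·(34/47) = -884/987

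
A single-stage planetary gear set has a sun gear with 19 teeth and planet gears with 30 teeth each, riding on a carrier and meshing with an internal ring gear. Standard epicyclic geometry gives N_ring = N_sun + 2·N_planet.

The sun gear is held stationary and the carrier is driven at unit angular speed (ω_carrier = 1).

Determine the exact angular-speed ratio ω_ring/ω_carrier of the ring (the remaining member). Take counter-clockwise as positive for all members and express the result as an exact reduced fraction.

98/79

N_ring = 19 + 2·30 = 79
19(ω_s−ω_c) = −79(ω_r−ω_c),  ω_s=0, ω_c=1
ω_r = 1 − (19/79)(0−1) = 98/79
ω_r/ω_c = 98/79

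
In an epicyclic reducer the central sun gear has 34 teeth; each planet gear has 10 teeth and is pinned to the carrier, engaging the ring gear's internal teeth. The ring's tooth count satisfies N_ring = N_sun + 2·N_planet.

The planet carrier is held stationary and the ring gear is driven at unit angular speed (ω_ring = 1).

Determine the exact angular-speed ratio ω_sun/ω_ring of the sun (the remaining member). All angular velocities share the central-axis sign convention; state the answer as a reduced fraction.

N_ring = 34 + 2·10 = 54
34(ω_s−ω_c) = −54(ω_r−ω_c),  ω_c=0, ω_r=1
ω_s = 0 − (54/34)(1−0) = -27/17
ω_s/ω_r = -27/17

-27/17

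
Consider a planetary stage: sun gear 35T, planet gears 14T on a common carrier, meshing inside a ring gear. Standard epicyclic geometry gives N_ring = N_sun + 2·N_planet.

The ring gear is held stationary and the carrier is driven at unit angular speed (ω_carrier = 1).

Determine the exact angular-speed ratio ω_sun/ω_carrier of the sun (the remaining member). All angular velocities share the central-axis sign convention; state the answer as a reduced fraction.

14/5

N_ring = 35 + 2·14 = 63
35(ω_s−ω_c) = −63(ω_r−ω_c),  ω_r=0, ω_c=1
ω_s = 1 − (63/35)(0−1) = 14/5
ω_s/ω_c = 14/5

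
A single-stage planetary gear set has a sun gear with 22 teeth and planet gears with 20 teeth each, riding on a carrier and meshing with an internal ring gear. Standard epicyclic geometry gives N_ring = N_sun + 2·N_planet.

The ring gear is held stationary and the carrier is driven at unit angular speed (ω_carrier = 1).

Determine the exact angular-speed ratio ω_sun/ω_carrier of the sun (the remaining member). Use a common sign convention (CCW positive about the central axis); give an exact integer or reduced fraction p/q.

42/11

N_ring = 22 + 2·20 = 62
22(ω_s−ω_c) = −62(ω_r−ω_c),  ω_r=0, ω_c=1
ω_s = 1 − (62/22)(0−1) = 42/11
ω_s/ω_c = 42/11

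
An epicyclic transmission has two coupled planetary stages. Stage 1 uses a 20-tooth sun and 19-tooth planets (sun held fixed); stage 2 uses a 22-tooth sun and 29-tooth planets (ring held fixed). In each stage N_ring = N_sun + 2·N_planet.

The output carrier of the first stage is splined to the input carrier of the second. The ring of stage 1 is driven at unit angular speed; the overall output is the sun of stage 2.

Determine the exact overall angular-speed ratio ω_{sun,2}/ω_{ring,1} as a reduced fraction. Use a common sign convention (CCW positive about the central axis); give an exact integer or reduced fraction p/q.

493/143

Stage 1: N_ring = 20 + 2·19 = 58
Stage 1: 20(ω_s−ω_c) = −58(ω_r−ω_c),  ω_s=0, ω_r=1
Stage 1: 20(0−ω_c) = −58(1−ω_c)  ⇒  78ω_c = 58  ⇒  ω_c = 29/39
  ⇒ ω_c¹/ω_r¹ = 29/39
Stage 2: N_ring = 22 + 2·29 = 80
Stage 2: 22(ω_s−ω_c) = −80(ω_r−ω_c),  ω_r=0, ω_c=1
Stage 2: ω_s = 1 − (80/22)(0−1) = 51/11
  ⇒ ω_s²/ω_c² = 51/11
Coupling ω_c² = ω_c¹ ⇒ overall = 29/39 × 51/11 = 493/143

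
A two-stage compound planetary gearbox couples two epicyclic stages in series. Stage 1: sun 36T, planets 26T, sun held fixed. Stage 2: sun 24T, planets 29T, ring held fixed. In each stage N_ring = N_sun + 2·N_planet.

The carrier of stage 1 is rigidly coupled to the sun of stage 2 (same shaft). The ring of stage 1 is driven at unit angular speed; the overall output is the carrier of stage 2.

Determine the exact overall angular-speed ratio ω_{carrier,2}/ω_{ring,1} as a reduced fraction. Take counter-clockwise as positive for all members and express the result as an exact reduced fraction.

Stage 1: N_ring = 36 + 2·26 = 88
Stage 1: 36(ω_s−ω_c) = −88(ω_r−ω_c),  ω_s=0, ω_r=1
Stage 1: 36(0−ω_c) = −88(1−ω_c)  ⇒  124ω_c = 88  ⇒  ω_c = 22/31
  ⇒ ω_c¹/ω_r¹ = 22/31
Stage 2: N_ring = 24 + 2·29 = 82
Stage 2: 24(ω_s−ω_c) = −82(ω_r−ω_c),  ω_r=0, ω_s=1
Stage 2: 24(1−ω_c) = −82(0−ω_c)  ⇒  106ω_c = 24  ⇒  ω_c = 12/53
  ⇒ ω_c²/ω_s² = 12/53
Coupling ω_s² = ω_c¹ ⇒ overall = 22/31 × 12/53 = 264/1643

264/1643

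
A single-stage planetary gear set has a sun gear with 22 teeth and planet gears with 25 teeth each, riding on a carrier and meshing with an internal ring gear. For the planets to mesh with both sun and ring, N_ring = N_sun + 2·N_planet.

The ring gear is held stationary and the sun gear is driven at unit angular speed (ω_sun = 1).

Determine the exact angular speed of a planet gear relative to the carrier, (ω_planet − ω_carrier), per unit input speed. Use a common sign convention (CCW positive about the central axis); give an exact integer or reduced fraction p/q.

N_ring = 22 + 2·25 = 72
22(ω_s−ω_c) = −72(ω_r−ω_c),  ω_r=0, ω_s=1
22(1−ω_c) = −72(0−ω_c)  ⇒  94ω_c = 22  ⇒  ω_c = 11/47
sun–planet: 22·(1−11/47) = −25·(ω_p−ω_c)  ⇒  ω_p−ω_c = −(22/25)·(36/47) = -792/1175

-792/1175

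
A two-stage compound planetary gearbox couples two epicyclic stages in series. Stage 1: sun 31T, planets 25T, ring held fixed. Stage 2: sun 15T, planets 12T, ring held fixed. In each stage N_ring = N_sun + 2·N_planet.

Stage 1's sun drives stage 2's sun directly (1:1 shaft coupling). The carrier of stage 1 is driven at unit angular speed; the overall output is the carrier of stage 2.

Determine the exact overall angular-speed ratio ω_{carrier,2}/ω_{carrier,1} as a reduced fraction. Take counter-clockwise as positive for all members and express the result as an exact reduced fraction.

280/279

Stage 1: N_ring = 31 + 2·25 = 81
Stage 1: 31(ω_s−ω_c) = −81(ω_r−ω_c),  ω_r=0, ω_c=1
Stage 1: ω_s = 1 − (81/31)(0−1) = 112/31
  ⇒ ω_s¹/ω_c¹ = 112/31
Stage 2: N_ring = 15 + 2·12 = 39
Stage 2: 15(ω_s−ω_c) = −39(ω_r−ω_c),  ω_r=0, ω_s=1
Stage 2: 15(1−ω_c) = −39(0−ω_c)  ⇒  54ω_c = 15  ⇒  ω_c = 5/18
  ⇒ ω_c²/ω_s² = 5/18
Coupling ω_s² = ω_s¹ ⇒ overall = 112/31 × 5/18 = 280/279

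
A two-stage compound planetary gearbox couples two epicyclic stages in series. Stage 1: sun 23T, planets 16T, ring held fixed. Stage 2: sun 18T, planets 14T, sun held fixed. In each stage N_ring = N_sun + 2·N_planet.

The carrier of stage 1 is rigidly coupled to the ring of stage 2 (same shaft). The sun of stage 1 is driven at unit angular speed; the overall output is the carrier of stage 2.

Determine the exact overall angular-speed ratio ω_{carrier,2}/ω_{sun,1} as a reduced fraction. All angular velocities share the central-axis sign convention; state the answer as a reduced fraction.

Stage 1: N_ring = 23 + 2·16 = 55
Stage 1: 23(ω_s−ω_c) = −55(ω_r−ω_c),  ω_r=0, ω_s=1
Stage 1: 23(1−ω_c) = −55(0−ω_c)  ⇒  78ω_c = 23  ⇒  ω_c = 23/78
  ⇒ ω_c¹/ω_s¹ = 23/78
Stage 2: N_ring = 18 + 2·14 = 46
Stage 2: 18(ω_s−ω_c) = −46(ω_r−ω_c),  ω_s=0, ω_r=1
Stage 2: 18(0−ω_c) = −46(1−ω_c)  ⇒  64ω_c = 46  ⇒  ω_c = 23/32
  ⇒ ω_c²/ω_r² = 23/32
Coupling ω_r² = ω_c¹ ⇒ overall = 23/78 × 23/32 = 529/2496

529/2496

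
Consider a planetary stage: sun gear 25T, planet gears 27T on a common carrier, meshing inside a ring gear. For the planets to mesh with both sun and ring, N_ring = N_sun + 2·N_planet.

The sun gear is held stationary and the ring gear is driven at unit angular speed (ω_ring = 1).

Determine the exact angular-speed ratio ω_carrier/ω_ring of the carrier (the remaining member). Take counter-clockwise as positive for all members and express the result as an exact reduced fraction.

79/104

N_ring = 25 + 2·27 = 79
25(ω_s−ω_c) = −79(ω_r−ω_c),  ω_s=0, ω_r=1
25(0−ω_c) = −79(1−ω_c)  ⇒  104ω_c = 79  ⇒  ω_c = 79/104
ω_c/ω_r = 79/104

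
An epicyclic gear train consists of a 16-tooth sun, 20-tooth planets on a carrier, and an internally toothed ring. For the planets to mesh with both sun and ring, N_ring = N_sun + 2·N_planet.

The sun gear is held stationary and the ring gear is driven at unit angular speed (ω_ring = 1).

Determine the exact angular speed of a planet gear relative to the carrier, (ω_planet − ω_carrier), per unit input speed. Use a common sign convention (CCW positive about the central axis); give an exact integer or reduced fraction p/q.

28/45

N_ring = 16 + 2·20 = 56
16(ω_s−ω_c) = −56(ω_r−ω_c),  ω_s=0, ω_r=1
16(0−ω_c) = −56(1−ω_c)  ⇒  72ω_c = 56  ⇒  ω_c = 7/9
sun–planet: 16·(0−7/9) = −20·(ω_p−ω_c)  ⇒  ω_p−ω_c = −(16/20)·(-7/9) = 28/45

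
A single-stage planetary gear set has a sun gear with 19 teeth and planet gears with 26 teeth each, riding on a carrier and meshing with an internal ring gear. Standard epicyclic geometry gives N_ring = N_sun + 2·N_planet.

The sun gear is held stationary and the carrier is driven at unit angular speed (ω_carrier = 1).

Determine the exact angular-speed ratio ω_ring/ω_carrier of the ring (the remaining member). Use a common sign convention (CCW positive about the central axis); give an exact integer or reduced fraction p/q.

90/71

N_ring = 19 + 2·26 = 71
19(ω_s−ω_c) = −71(ω_r−ω_c),  ω_s=0, ω_c=1
ω_r = 1 − (19/71)(0−1) = 90/71
ω_r/ω_c = 90/71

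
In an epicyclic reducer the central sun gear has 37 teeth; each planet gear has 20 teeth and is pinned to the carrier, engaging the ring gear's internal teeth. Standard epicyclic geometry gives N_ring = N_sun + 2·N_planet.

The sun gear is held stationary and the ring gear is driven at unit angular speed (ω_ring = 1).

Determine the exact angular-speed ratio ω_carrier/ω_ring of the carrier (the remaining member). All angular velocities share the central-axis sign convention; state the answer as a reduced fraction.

N_ring = 37 + 2·20 = 77
37(ω_s−ω_c) = −77(ω_r−ω_c),  ω_s=0, ω_r=1
37(0−ω_c) = −77(1−ω_c)  ⇒  114ω_c = 77  ⇒  ω_c = 77/114
ω_c/ω_r = 77/114

77/114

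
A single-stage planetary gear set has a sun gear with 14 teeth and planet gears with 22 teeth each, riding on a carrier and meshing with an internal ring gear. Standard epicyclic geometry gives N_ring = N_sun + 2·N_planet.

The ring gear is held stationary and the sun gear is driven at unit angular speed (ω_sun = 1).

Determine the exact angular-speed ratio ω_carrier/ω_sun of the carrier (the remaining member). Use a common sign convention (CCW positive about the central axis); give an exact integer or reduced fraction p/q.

N_ring = 14 + 2·22 = 58
14(ω_s−ω_c) = −58(ω_r−ω_c),  ω_r=0, ω_s=1
14(1−ω_c) = −58(0−ω_c)  ⇒  72ω_c = 14  ⇒  ω_c = 7/36
ω_c/ω_s = 7/36

7/36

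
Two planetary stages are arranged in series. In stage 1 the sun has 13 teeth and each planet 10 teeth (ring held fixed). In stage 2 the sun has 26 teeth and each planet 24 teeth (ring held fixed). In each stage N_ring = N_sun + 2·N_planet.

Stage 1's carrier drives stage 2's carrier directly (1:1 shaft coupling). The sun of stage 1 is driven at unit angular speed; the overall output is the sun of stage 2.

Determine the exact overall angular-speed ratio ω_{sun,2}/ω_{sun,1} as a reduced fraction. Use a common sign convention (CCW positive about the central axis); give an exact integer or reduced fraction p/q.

Stage 1: N_ring = 13 + 2·10 = 33
Stage 1: 13(ω_s−ω_c) = −33(ω_r−ω_c),  ω_r=0, ω_s=1
Stage 1: 13(1−ω_c) = −33(0−ω_c)  ⇒  46ω_c = 13  ⇒  ω_c = 13/46
  ⇒ ω_c¹/ω_s¹ = 13/46
Stage 2: N_ring = 26 + 2·24 = 74
Stage 2: 26(ω_s−ω_c) = −74(ω_r−ω_c),  ω_r=0, ω_c=1
Stage 2: ω_s = 1 − (74/26)(0−1) = 50/13
  ⇒ ω_s²/ω_c² = 50/13
Coupling ω_c² = ω_c¹ ⇒ overall = 13/46 × 50/13 = 25/23

25/23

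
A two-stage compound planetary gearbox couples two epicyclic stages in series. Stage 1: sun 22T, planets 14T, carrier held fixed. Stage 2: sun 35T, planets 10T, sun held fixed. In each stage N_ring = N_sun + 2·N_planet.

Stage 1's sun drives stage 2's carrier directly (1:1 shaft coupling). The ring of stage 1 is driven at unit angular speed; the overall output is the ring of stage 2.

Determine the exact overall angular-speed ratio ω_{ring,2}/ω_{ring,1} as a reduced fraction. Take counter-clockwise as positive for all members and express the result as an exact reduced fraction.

-450/121

Stage 1: N_ring = 22 + 2·14 = 50
Stage 1: 22(ω_s−ω_c) = −50(ω_r−ω_c),  ω_c=0, ω_r=1
Stage 1: ω_s = 0 − (50/22)(1−0) = -25/11
  ⇒ ω_s¹/ω_r¹ = -25/11
Stage 2: N_ring = 35 + 2·10 = 55
Stage 2: 35(ω_s−ω_c) = −55(ω_r−ω_c),  ω_s=0, ω_c=1
Stage 2: ω_r = 1 − (35/55)(0−1) = 18/11
  ⇒ ω_r²/ω_c² = 18/11
Coupling ω_c² = ω_s¹ ⇒ overall = -25/11 × 18/11 = -450/121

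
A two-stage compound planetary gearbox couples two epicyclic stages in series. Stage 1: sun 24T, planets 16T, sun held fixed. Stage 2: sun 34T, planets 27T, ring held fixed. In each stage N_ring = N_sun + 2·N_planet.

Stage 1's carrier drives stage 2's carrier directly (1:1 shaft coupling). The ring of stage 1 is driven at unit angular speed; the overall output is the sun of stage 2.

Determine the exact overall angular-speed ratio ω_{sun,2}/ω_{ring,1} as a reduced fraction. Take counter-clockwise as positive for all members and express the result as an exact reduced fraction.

Stage 1: N_ring = 24 + 2·16 = 56
Stage 1: 24(ω_s−ω_c) = −56(ω_r−ω_c),  ω_s=0, ω_r=1
Stage 1: 24(0−ω_c) = −56(1−ω_c)  ⇒  80ω_c = 56  ⇒  ω_c = 7/10
  ⇒ ω_c¹/ω_r¹ = 7/10
Stage 2: N_ring = 34 + 2·27 = 88
Stage 2: 34(ω_s−ω_c) = −88(ω_r−ω_c),  ω_r=0, ω_c=1
Stage 2: ω_s = 1 − (88/34)(0−1) = 61/17
  ⇒ ω_s²/ω_c² = 61/17
Coupling ω_c² = ω_c¹ ⇒ overall = 7/10 × 61/17 = 427/170

427/170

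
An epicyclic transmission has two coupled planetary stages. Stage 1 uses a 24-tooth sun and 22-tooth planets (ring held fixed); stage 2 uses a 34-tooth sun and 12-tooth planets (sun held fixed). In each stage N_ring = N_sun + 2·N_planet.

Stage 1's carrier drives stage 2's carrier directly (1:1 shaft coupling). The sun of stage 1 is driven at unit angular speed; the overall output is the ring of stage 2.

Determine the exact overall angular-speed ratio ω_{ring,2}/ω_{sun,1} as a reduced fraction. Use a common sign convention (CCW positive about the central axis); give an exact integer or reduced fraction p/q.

Stage 1: N_ring = 24 + 2·22 = 68
Stage 1: 24(ω_s−ω_c) = −68(ω_r−ω_c),  ω_r=0, ω_s=1
Stage 1: 24(1−ω_c) = −68(0−ω_c)  ⇒  92ω_c = 24  ⇒  ω_c = 6/23
  ⇒ ω_c¹/ω_s¹ = 6/23
Stage 2: N_ring = 34 + 2·12 = 58
Stage 2: 34(ω_s−ω_c) = −58(ω_r−ω_c),  ω_s=0, ω_c=1
Stage 2: ω_r = 1 − (34/58)(0−1) = 46/29
  ⇒ ω_r²/ω_c² = 46/29
Coupling ω_c² = ω_c¹ ⇒ overall = 6/23 × 46/29 = 12/29

12/29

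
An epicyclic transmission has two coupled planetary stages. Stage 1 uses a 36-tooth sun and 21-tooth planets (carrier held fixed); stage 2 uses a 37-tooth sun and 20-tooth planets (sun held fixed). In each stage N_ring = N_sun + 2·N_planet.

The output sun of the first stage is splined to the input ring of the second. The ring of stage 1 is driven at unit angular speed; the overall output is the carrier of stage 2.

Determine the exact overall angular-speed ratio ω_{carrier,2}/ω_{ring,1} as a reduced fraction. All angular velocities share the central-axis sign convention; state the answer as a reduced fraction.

-1001/684

Stage 1: N_ring = 36 + 2·21 = 78
Stage 1: 36(ω_s−ω_c) = −78(ω_r−ω_c),  ω_c=0, ω_r=1
Stage 1: ω_s = 0 − (78/36)(1−0) = -13/6
  ⇒ ω_s¹/ω_r¹ = -13/6
Stage 2: N_ring = 37 + 2·20 = 77
Stage 2: 37(ω_s−ω_c) = −77(ω_r−ω_c),  ω_s=0, ω_r=1
Stage 2: 37(0−ω_c) = −77(1−ω_c)  ⇒  114ω_c = 77  ⇒  ω_c = 77/114
  ⇒ ω_c²/ω_r² = 77/114
Coupling ω_r² = ω_s¹ ⇒ overall = -13/6 × 77/114 = -1001/684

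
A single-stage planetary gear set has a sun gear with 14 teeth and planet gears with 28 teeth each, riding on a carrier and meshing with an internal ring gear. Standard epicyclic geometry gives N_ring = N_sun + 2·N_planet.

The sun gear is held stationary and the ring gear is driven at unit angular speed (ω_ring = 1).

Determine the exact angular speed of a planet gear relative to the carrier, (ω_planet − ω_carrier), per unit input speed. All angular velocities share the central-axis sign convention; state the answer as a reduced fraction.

N_ring = 14 + 2·28 = 70
14(ω_s−ω_c) = −70(ω_r−ω_c),  ω_s=0, ω_r=1
14(0−ω_c) = −70(1−ω_c)  ⇒  84ω_c = 70  ⇒  ω_c = 5/6
sun–planet: 14·(0−5/6) = −28·(ω_p−ω_c)  ⇒  ω_p−ω_c = −(14/28)·(-5/6) = 5/12

5/12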